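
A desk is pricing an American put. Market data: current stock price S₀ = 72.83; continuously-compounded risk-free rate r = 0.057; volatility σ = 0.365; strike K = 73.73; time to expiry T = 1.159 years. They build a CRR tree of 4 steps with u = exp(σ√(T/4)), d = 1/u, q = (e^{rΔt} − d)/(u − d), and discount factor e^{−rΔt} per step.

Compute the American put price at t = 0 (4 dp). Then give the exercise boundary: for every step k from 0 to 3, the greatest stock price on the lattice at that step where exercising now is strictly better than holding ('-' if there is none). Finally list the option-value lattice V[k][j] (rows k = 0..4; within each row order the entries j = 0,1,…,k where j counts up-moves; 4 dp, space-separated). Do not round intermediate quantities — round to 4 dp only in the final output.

price = 9.6132
boundary = - - 49.1649 59.8388
tree:
9.6132
15.7118 3.6697
24.5651 7.1431 0.2237
33.3350 13.8912 0.4487 0.0000
40.5405 24.5651 0.9000 0.0000 0.0000

Δt=0.28975  u=1.21710  d=0.82162  q=0.49315  discount=0.98362
step 4 (expiry): payoffs max(K−S,0) = 40.5405 24.5651 0.9000 0.0000 0.0000
step 3: (k=3,j=0): S=40.3950, (K−S)⁺=33.3350, hold=32.1273 ⇒ V=33.3350 exercise | (k=3,j=1): S=59.8388, (K−S)⁺=13.8912, hold=12.6835 ⇒ V=13.8912 exercise | (k=3,j=2): S=88.6416, (K−S)⁺=0.0000, hold=0.4487 ⇒ V=0.4487 continue | (k=3,j=3): S=131.3085, (K−S)⁺=0.0000, hold=0.0000 ⇒ V=0.0000 continue  boundary S*=59.8388
step 2: (k=2,j=0): S=49.1649, (K−S)⁺=24.5651, hold=23.3574 ⇒ V=24.5651 exercise | (k=2,j=1): S=72.8300, (K−S)⁺=0.9000, hold=7.1431 ⇒ V=7.1431 continue | (k=2,j=2): S=107.8860, (K−S)⁺=0.0000, hold=0.2237 ⇒ V=0.2237 continue  boundary S*=49.1649
step 1: (k=1,j=0): S=59.8388, (K−S)⁺=13.8912, hold=15.7118 ⇒ V=15.7118 continue | (k=1,j=1): S=88.6416, (K−S)⁺=0.0000, hold=3.6697 ⇒ V=3.6697 continue  boundary S*=-
step 0: (k=0,j=0): S=72.8300, (K−S)⁺=0.9000, hold=9.6132 ⇒ V=9.6132 continue  boundary S*=-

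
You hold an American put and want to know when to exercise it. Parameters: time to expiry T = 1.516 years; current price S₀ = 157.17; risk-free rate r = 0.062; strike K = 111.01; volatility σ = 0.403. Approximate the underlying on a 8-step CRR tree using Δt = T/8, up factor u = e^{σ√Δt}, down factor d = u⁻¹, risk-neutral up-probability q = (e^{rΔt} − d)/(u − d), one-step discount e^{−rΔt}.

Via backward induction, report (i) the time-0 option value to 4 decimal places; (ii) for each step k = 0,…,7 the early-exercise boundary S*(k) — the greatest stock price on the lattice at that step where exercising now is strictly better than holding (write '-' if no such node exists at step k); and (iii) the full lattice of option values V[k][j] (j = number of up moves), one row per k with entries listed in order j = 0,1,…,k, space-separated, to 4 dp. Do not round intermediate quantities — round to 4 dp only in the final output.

price = 6.2261
boundary = - - - - - 65.3767 77.9135 92.8542
tree:
6.2261
9.8968 2.5522
15.3386 4.4664 0.6197
23.0375 7.6880 1.2179 0.0114
33.2555 12.9483 2.3933 0.0226 0.0000
45.6333 21.1628 4.7030 0.0449 0.0000 0.0000
56.1528 33.0965 9.2409 0.0890 0.0000 0.0000 0.0000
64.9796 45.6333 18.1558 0.1764 0.0000 0.0000 0.0000 0.0000
72.3862 56.1528 33.0965 0.3499 0.0000 0.0000 0.0000 0.0000 0.0000

Δt=0.18950  u=1.19176  d=0.83909  q=0.48977  discount=0.98832
step 8 (expiry): payoffs max(K−S,0) = 72.3862 56.1528 33.0965 0.3499 0.0000 0.0000 0.0000 0.0000 0.0000
step 7: (k=7,j=0): S=46.0304, (K−S)⁺=64.9796, hold=63.6830 ⇒ V=64.9796 exercise | (k=7,j=1): S=65.3767, (K−S)⁺=45.6333, hold=44.3366 ⇒ V=45.6333 exercise | (k=7,j=2): S=92.8542, (K−S)⁺=18.1558, hold=16.8591 ⇒ V=18.1558 exercise | (k=7,j=3): S=131.8804, (K−S)⁺=0.0000, hold=0.1764 ⇒ V=0.1764 continue | (k=7,j=4): S=187.3091, (K−S)⁺=0.0000, hold=0.0000 ⇒ V=0.0000 continue | (k=7,j=5): S=266.0342, (K−S)⁺=0.0000, hold=0.0000 ⇒ V=0.0000 continue | (k=7,j=6): S=377.8471, (K−S)⁺=0.0000, hold=0.0000 ⇒ V=0.0000 continue | (k=7,j=7): S=536.6544, (K−S)⁺=0.0000, hold=0.0000 ⇒ V=0.0000 continue  boundary S*=92.8542
step 6: (k=6,j=0): S=54.8572, (K−S)⁺=56.1528, hold=54.8561 ⇒ V=56.1528 exercise | (k=6,j=1): S=77.9135, (K−S)⁺=33.0965, hold=31.7999 ⇒ V=33.0965 exercise | (k=6,j=2): S=110.6601, (K−S)⁺=0.3499, hold=9.2409 ⇒ V=9.2409 continue | (k=6,j=3): S=157.1700, (K−S)⁺=0.0000, hold=0.0890 ⇒ V=0.0890 continue | (k=6,j=4): S=223.2278, (K−S)⁺=0.0000, hold=0.0000 ⇒ V=0.0000 continue | (k=6,j=5): S=317.0493, (K−S)⁺=0.0000, hold=0.0000 ⇒ V=0.0000 continue | (k=6,j=6): S=450.3036, (K−S)⁺=0.0000, hold=0.0000 ⇒ V=0.0000 continue  boundary S*=77.9135
step 5: (k=5,j=0): S=65.3767, (K−S)⁺=45.6333, hold=44.3366 ⇒ V=45.6333 exercise | (k=5,j=1): S=92.8542, (K−S)⁺=18.1558, hold=21.1628 ⇒ V=21.1628 continue | (k=5,j=2): S=131.8804, (K−S)⁺=0.0000, hold=4.7030 ⇒ V=4.7030 continue | (k=5,j=3): S=187.3091, (K−S)⁺=0.0000, hold=0.0449 ⇒ V=0.0449 continue | (k=5,j=4): S=266.0342, (K−S)⁺=0.0000, hold=0.0000 ⇒ V=0.0000 continue | (k=5,j=5): S=377.8471, (K−S)⁺=0.0000, hold=0.0000 ⇒ V=0.0000 continue  boundary S*=65.3767
step 4: (k=4,j=0): S=77.9135, (K−S)⁺=33.0965, hold=33.2555 ⇒ V=33.2555 continue | (k=4,j=1): S=110.6601, (K−S)⁺=0.3499, hold=12.9483 ⇒ V=12.9483 continue | (k=4,j=2): S=157.1700, (K−S)⁺=0.0000, hold=2.3933 ⇒ V=2.3933 continue | (k=4,j=3): S=223.2278, (K−S)⁺=0.0000, hold=0.0226 ⇒ V=0.0226 continue | (k=4,j=4): S=317.0493, (K−S)⁺=0.0000, hold=0.0000 ⇒ V=0.0000 continue  boundary S*=-
step 3: (k=3,j=0): S=92.8542, (K−S)⁺=18.1558, hold=23.0375 ⇒ V=23.0375 continue | (k=3,j=1): S=131.8804, (K−S)⁺=0.0000, hold=7.6880 ⇒ V=7.6880 continue | (k=3,j=2): S=187.3091, (K−S)⁺=0.0000, hold=1.2179 ⇒ V=1.2179 continue | (k=3,j=3): S=266.0342, (K−S)⁺=0.0000, hold=0.0114 ⇒ V=0.0114 continue  boundary S*=-
step 2: (k=2,j=0): S=110.6601, (K−S)⁺=0.3499, hold=15.3386 ⇒ V=15.3386 continue | (k=2,j=1): S=157.1700, (K−S)⁺=0.0000, hold=4.4664 ⇒ V=4.4664 continue | (k=2,j=2): S=223.2278, (K−S)⁺=0.0000, hold=0.6197 ⇒ V=0.6197 continue  boundary S*=-
step 1: (k=1,j=0): S=131.8804, (K−S)⁺=0.0000, hold=9.8968 ⇒ V=9.8968 continue | (k=1,j=1): S=187.3091, (K−S)⁺=0.0000, hold=2.5522 ⇒ V=2.5522 continue  boundary S*=-
step 0: (k=0,j=0): S=157.1700, (K−S)⁺=0.0000, hold=6.2261 ⇒ V=6.2261 continue  boundary S*=-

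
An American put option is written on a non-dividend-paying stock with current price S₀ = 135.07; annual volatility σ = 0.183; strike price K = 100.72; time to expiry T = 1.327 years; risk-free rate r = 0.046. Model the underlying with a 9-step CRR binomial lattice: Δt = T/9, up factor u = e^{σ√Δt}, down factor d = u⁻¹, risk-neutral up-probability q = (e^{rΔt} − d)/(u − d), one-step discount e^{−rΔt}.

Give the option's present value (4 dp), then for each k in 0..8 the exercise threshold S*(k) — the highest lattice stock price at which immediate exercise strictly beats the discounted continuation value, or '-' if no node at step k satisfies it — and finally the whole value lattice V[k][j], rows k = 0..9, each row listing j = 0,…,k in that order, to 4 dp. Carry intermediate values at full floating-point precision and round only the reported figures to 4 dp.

Δt=0.14744  u=1.07280  d=0.93214  q=0.53082  discount=0.99324
step 9 (expiry): payoffs max(K−S,0) = 28.9569 18.1284 5.6658 0.0000 0.0000 0.0000 0.0000 0.0000 0.0000 0.0000
step 8: (k=8,j=0): S=76.9872, (K−S)⁺=23.7328, hold=23.0520 ⇒ V=23.7328 exercise | (k=8,j=1): S=88.6041, (K−S)⁺=12.1159, hold=11.4351 ⇒ V=12.1159 exercise | (k=8,j=2): S=101.9738, (K−S)⁺=0.0000, hold=2.6403 ⇒ V=2.6403 continue | (k=8,j=3): S=117.3610, (K−S)⁺=0.0000, hold=0.0000 ⇒ V=0.0000 continue | (k=8,j=4): S=135.0700, (K−S)⁺=0.0000, hold=0.0000 ⇒ V=0.0000 continue | (k=8,j=5): S=155.4512, (K−S)⁺=0.0000, hold=0.0000 ⇒ V=0.0000 continue | (k=8,j=6): S=178.9077, (K−S)⁺=0.0000, hold=0.0000 ⇒ V=0.0000 continue | (k=8,j=7): S=205.9037, (K−S)⁺=0.0000, hold=0.0000 ⇒ V=0.0000 continue | (k=8,j=8): S=236.9732, (K−S)⁺=0.0000, hold=0.0000 ⇒ V=0.0000 continue  boundary S*=88.6041
step 7: (k=7,j=0): S=82.5916, (K−S)⁺=18.1284, hold=17.4475 ⇒ V=18.1284 exercise | (k=7,j=1): S=95.0542, (K−S)⁺=5.6658, hold=7.0381 ⇒ V=7.0381 continue | (k=7,j=2): S=109.3972, (K−S)⁺=0.0000, hold=1.2304 ⇒ V=1.2304 continue | (k=7,j=3): S=125.9045, (K−S)⁺=0.0000, hold=0.0000 ⇒ V=0.0000 continue | (k=7,j=4): S=144.9027, (K−S)⁺=0.0000, hold=0.0000 ⇒ V=0.0000 continue | (k=7,j=5): S=166.7675, (K−S)⁺=0.0000, hold=0.0000 ⇒ V=0.0000 continue | (k=7,j=6): S=191.9317, (K−S)⁺=0.0000, hold=0.0000 ⇒ V=0.0000 continue | (k=7,j=7): S=220.8929, (K−S)⁺=0.0000, hold=0.0000 ⇒ V=0.0000 continue  boundary S*=82.5916
step 6: (k=6,j=0): S=88.6041, (K−S)⁺=12.1159, hold=12.1587 ⇒ V=12.1587 continue | (k=6,j=1): S=101.9738, (K−S)⁺=0.0000, hold=3.9285 ⇒ V=3.9285 continue | (k=6,j=2): S=117.3610, (K−S)⁺=0.0000, hold=0.5734 ⇒ V=0.5734 continue | (k=6,j=3): S=135.0700, (K−S)⁺=0.0000, hold=0.0000 ⇒ V=0.0000 continue | (k=6,j=4): S=155.4512, (K−S)⁺=0.0000, hold=0.0000 ⇒ V=0.0000 continue | (k=6,j=5): S=178.9077, (K−S)⁺=0.0000, hold=0.0000 ⇒ V=0.0000 continue | (k=6,j=6): S=205.9037, (K−S)⁺=0.0000, hold=0.0000 ⇒ V=0.0000 continue  boundary S*=-
step 5: (k=5,j=0): S=95.0542, (K−S)⁺=5.6658, hold=7.7372 ⇒ V=7.7372 continue | (k=5,j=1): S=109.3972, (K−S)⁺=0.0000, hold=2.1330 ⇒ V=2.1330 continue | (k=5,j=2): S=125.9045, (K−S)⁺=0.0000, hold=0.2672 ⇒ V=0.2672 continue | (k=5,j=3): S=144.9027, (K−S)⁺=0.0000, hold=0.0000 ⇒ V=0.0000 continue | (k=5,j=4): S=166.7675, (K−S)⁺=0.0000, hold=0.0000 ⇒ V=0.0000 continue | (k=5,j=5): S=191.9317, (K−S)⁺=0.0000, hold=0.0000 ⇒ V=0.0000 continue  boundary S*=-
step 4: (k=4,j=0): S=101.9738, (K−S)⁺=0.0000, hold=4.7302 ⇒ V=4.7302 continue | (k=4,j=1): S=117.3610, (K−S)⁺=0.0000, hold=1.1349 ⇒ V=1.1349 continue | (k=4,j=2): S=135.0700, (K−S)⁺=0.0000, hold=0.1245 ⇒ V=0.1245 continue | (k=4,j=3): S=155.4512, (K−S)⁺=0.0000, hold=0.0000 ⇒ V=0.0000 continue | (k=4,j=4): S=178.9077, (K−S)⁺=0.0000, hold=0.0000 ⇒ V=0.0000 continue  boundary S*=-
step 3: (k=3,j=0): S=109.3972, (K−S)⁺=0.0000, hold=2.8026 ⇒ V=2.8026 continue | (k=3,j=1): S=125.9045, (K−S)⁺=0.0000, hold=0.5945 ⇒ V=0.5945 continue | (k=3,j=2): S=144.9027, (K−S)⁺=0.0000, hold=0.0580 ⇒ V=0.0580 continue | (k=3,j=3): S=166.7675, (K−S)⁺=0.0000, hold=0.0000 ⇒ V=0.0000 continue  boundary S*=-
step 2: (k=2,j=0): S=117.3610, (K−S)⁺=0.0000, hold=1.6195 ⇒ V=1.6195 continue | (k=2,j=1): S=135.0700, (K−S)⁺=0.0000, hold=0.3076 ⇒ V=0.3076 continue | (k=2,j=2): S=155.4512, (K−S)⁺=0.0000, hold=0.0270 ⇒ V=0.0270 continue  boundary S*=-
step 1: (k=1,j=0): S=125.9045, (K−S)⁺=0.0000, hold=0.9169 ⇒ V=0.9169 continue | (k=1,j=1): S=144.9027, (K−S)⁺=0.0000, hold=0.1576 ⇒ V=0.1576 continue  boundary S*=-
step 0: (k=0,j=0): S=135.0700, (K−S)⁺=0.0000, hold=0.5104 ⇒ V=0.5104 continue  boundary S*=-

price = 0.5104
boundary = - - - - - - - 82.5916 88.6041
tree:
0.5104
0.9169 0.1576
1.6195 0.3076 0.0270
2.8026 0.5945 0.0580 0.0000
4.7302 1.1349 0.1245 0.0000 0.0000
7.7372 2.1330 0.2672 0.0000 0.0000 0.0000
12.1587 3.9285 0.5734 0.0000 0.0000 0.0000 0.0000
18.1284 7.0381 1.2304 0.0000 0.0000 0.0000 0.0000 0.0000
23.7328 12.1159 2.6403 0.0000 0.0000 0.0000 0.0000 0.0000 0.0000
28.9569 18.1284 5.6658 0.0000 0.0000 0.0000 0.0000 0.0000 0.0000 0.0000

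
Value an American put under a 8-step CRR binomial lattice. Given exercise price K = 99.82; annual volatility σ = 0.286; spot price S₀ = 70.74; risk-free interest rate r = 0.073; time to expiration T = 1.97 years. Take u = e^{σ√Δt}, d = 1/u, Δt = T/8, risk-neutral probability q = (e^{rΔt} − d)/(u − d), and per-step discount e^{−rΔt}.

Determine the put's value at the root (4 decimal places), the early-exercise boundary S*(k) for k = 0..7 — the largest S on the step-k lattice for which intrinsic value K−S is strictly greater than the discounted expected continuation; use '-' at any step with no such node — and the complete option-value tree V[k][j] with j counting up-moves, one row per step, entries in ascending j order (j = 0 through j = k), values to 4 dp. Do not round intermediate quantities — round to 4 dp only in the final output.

Δt=0.24625  u=1.15249  d=0.86769  q=0.52827  discount=0.98218
step 8 (expiry): payoffs max(K−S,0) = 77.0914 69.6312 59.7224 46.5611 29.0800 5.8610 0.0000 0.0000 0.0000
step 7: (k=7,j=0): S=26.1944, (K−S)⁺=73.6256, hold=71.8472 ⇒ V=73.6256 exercise | (k=7,j=1): S=34.7922, (K−S)⁺=65.0278, hold=63.2494 ⇒ V=65.0278 exercise | (k=7,j=2): S=46.2121, (K−S)⁺=53.6079, hold=51.8296 ⇒ V=53.6079 exercise | (k=7,j=3): S=61.3802, (K−S)⁺=38.4398, hold=36.6614 ⇒ V=38.4398 exercise | (k=7,j=4): S=81.5270, (K−S)⁺=18.2930, hold=16.5146 ⇒ V=18.2930 exercise | (k=7,j=5): S=108.2866, (K−S)⁺=0.0000, hold=2.7156 ⇒ V=2.7156 continue | (k=7,j=6): S=143.8295, (K−S)⁺=0.0000, hold=0.0000 ⇒ V=0.0000 continue | (k=7,j=7): S=191.0386, (K−S)⁺=0.0000, hold=0.0000 ⇒ V=0.0000 continue  boundary S*=81.5270
step 6: (k=6,j=0): S=30.1888, (K−S)⁺=69.6312, hold=67.8529 ⇒ V=69.6312 exercise | (k=6,j=1): S=40.0976, (K−S)⁺=59.7224, hold=57.9440 ⇒ V=59.7224 exercise | (k=6,j=2): S=53.2589, (K−S)⁺=46.5611, hold=44.7828 ⇒ V=46.5611 exercise | (k=6,j=3): S=70.7400, (K−S)⁺=29.0800, hold=27.3016 ⇒ V=29.0800 exercise | (k=6,j=4): S=93.9590, (K−S)⁺=5.8610, hold=9.8846 ⇒ V=9.8846 continue | (k=6,j=5): S=124.7991, (K−S)⁺=0.0000, hold=1.2582 ⇒ V=1.2582 continue | (k=6,j=6): S=165.7618, (K−S)⁺=0.0000, hold=0.0000 ⇒ V=0.0000 continue  boundary S*=70.7400
step 5: (k=5,j=0): S=34.7922, (K−S)⁺=65.0278, hold=63.2494 ⇒ V=65.0278 exercise | (k=5,j=1): S=46.2121, (K−S)⁺=53.6079, hold=51.8296 ⇒ V=53.6079 exercise | (k=5,j=2): S=61.3802, (K−S)⁺=38.4398, hold=36.6614 ⇒ V=38.4398 exercise | (k=5,j=3): S=81.5270, (K−S)⁺=18.2930, hold=18.6023 ⇒ V=18.6023 continue | (k=5,j=4): S=108.2866, (K−S)⁺=0.0000, hold=5.2327 ⇒ V=5.2327 continue | (k=5,j=5): S=143.8295, (K−S)⁺=0.0000, hold=0.5830 ⇒ V=0.5830 continue  boundary S*=61.3802
step 4: (k=4,j=0): S=40.0976, (K−S)⁺=59.7224, hold=57.9440 ⇒ V=59.7224 exercise | (k=4,j=1): S=53.2589, (K−S)⁺=46.5611, hold=44.7828 ⇒ V=46.5611 exercise | (k=4,j=2): S=70.7400, (K−S)⁺=29.0800, hold=27.4621 ⇒ V=29.0800 exercise | (k=4,j=3): S=93.9590, (K−S)⁺=5.8610, hold=11.3340 ⇒ V=11.3340 continue | (k=4,j=4): S=124.7991, (K−S)⁺=0.0000, hold=2.7269 ⇒ V=2.7269 continue  boundary S*=70.7400
step 3: (k=3,j=0): S=46.2121, (K−S)⁺=53.6079, hold=51.8296 ⇒ V=53.6079 exercise | (k=3,j=1): S=61.3802, (K−S)⁺=38.4398, hold=36.6614 ⇒ V=38.4398 exercise | (k=3,j=2): S=81.5270, (K−S)⁺=18.2930, hold=19.3543 ⇒ V=19.3543 continue | (k=3,j=3): S=108.2866, (K−S)⁺=0.0000, hold=6.6662 ⇒ V=6.6662 continue  boundary S*=61.3802
step 2: (k=2,j=0): S=53.2589, (K−S)⁺=46.5611, hold=44.7828 ⇒ V=46.5611 exercise | (k=2,j=1): S=70.7400, (K−S)⁺=29.0800, hold=27.8523 ⇒ V=29.0800 exercise | (k=2,j=2): S=93.9590, (K−S)⁺=5.8610, hold=12.4262 ⇒ V=12.4262 continue  boundary S*=70.7400
step 1: (k=1,j=0): S=61.3802, (K−S)⁺=38.4398, hold=36.6614 ⇒ V=38.4398 exercise | (k=1,j=1): S=81.5270, (K−S)⁺=18.2930, hold=19.9210 ⇒ V=19.9210 continue  boundary S*=61.3802
step 0: (k=0,j=0): S=70.7400, (K−S)⁺=29.0800, hold=28.1463 ⇒ V=29.0800 exercise  boundary S*=70.7400

price = 29.0800
boundary = 70.7400 61.3802 70.7400 61.3802 70.7400 61.3802 70.7400 81.5270
tree:
29.0800
38.4398 19.9210
46.5611 29.0800 12.4262
53.6079 38.4398 19.3543 6.6662
59.7224 46.5611 29.0800 11.3340 2.7269
65.0278 53.6079 38.4398 18.6023 5.2327 0.5830
69.6312 59.7224 46.5611 29.0800 9.8846 1.2582 0.0000
73.6256 65.0278 53.6079 38.4398 18.2930 2.7156 0.0000 0.0000
77.0914 69.6312 59.7224 46.5611 29.0800 5.8610 0.0000 0.0000 0.0000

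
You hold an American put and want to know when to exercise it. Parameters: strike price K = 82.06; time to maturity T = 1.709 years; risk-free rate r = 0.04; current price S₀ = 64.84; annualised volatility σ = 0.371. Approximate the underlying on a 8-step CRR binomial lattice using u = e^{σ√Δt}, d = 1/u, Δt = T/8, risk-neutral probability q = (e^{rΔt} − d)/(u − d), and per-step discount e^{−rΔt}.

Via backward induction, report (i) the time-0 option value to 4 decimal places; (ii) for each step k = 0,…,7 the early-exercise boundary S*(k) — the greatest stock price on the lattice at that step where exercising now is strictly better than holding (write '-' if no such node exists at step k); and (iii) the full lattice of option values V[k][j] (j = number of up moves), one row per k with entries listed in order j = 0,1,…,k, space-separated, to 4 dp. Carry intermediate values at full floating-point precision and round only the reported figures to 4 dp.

params: Δt=0.21363 u=1.18705 d=0.84242 q=0.48214 e^(-rΔt)=0.99149
t_8 payoffs: 65.6133 58.8850 49.4041 36.0447 17.2200 0.0000 0.0000 0.0000 0.0000
t_7: node(7,0) S=19.5231 payoff=62.5369 vs cont=61.8387 → 62.5369 [stop]  node(7,1) S=27.5100 payoff=54.5500 vs cont=53.8518 → 54.5500 [stop]  node(7,2) S=38.7643 payoff=43.2957 vs cont=42.5975 → 43.2957 [stop]  node(7,3) S=54.6226 payoff=27.4374 vs cont=26.7392 → 27.4374 [stop]  node(7,4) S=76.9686 payoff=5.0914 vs cont=8.8417 → 8.8417 [wait]  node(7,5) S=108.4562 payoff=0.0000 vs cont=0.0000 → 0.0000 [wait]  node(7,6) S=152.8254 payoff=0.0000 vs cont=0.0000 → 0.0000 [wait]  node(7,7) S=215.3458 payoff=0.0000 vs cont=0.0000 → 0.0000 [wait]  ⇒ S*(7)=54.6226
t_6: node(6,0) S=23.1750 payoff=58.8850 vs cont=58.1868 → 58.8850 [stop]  node(6,1) S=32.6559 payoff=49.4041 vs cont=48.7059 → 49.4041 [stop]  node(6,2) S=46.0153 payoff=36.0447 vs cont=35.3465 → 36.0447 [stop]  node(6,3) S=64.8400 payoff=17.2200 vs cont=18.3146 → 18.3146 [wait]  node(6,4) S=91.3659 payoff=0.0000 vs cont=4.5398 → 4.5398 [wait]  node(6,5) S=128.7434 payoff=0.0000 vs cont=0.0000 → 0.0000 [wait]  node(6,6) S=181.4120 payoff=0.0000 vs cont=0.0000 → 0.0000 [wait]  ⇒ S*(6)=46.0153
t_5: node(5,0) S=27.5100 payoff=54.5500 vs cont=53.8518 → 54.5500 [stop]  node(5,1) S=38.7643 payoff=43.2957 vs cont=42.5975 → 43.2957 [stop]  node(5,2) S=54.6226 payoff=27.4374 vs cont=27.2624 → 27.4374 [stop]  node(5,3) S=76.9686 payoff=5.0914 vs cont=11.5739 → 11.5739 [wait]  node(5,4) S=108.4562 payoff=0.0000 vs cont=2.3310 → 2.3310 [wait]  node(5,5) S=152.8254 payoff=0.0000 vs cont=0.0000 → 0.0000 [wait]  ⇒ S*(5)=54.6226
t_4: node(4,0) S=32.6559 payoff=49.4041 vs cont=48.7059 → 49.4041 [stop]  node(4,1) S=46.0153 payoff=36.0447 vs cont=35.3465 → 36.0447 [stop]  node(4,2) S=64.8400 payoff=17.2200 vs cont=19.6207 → 19.6207 [wait]  node(4,3) S=91.3659 payoff=0.0000 vs cont=7.0570 → 7.0570 [wait]  node(4,4) S=128.7434 payoff=0.0000 vs cont=1.1969 → 1.1969 [wait]  ⇒ S*(4)=46.0153
t_3: node(3,0) S=38.7643 payoff=43.2957 vs cont=42.5975 → 43.2957 [stop]  node(3,1) S=54.6226 payoff=27.4374 vs cont=27.8868 → 27.8868 [wait]  node(3,2) S=76.9686 payoff=5.0914 vs cont=13.4479 → 13.4479 [wait]  node(3,3) S=108.4562 payoff=0.0000 vs cont=4.1956 → 4.1956 [wait]  ⇒ S*(3)=38.7643
t_2: node(2,0) S=46.0153 payoff=36.0447 vs cont=35.5613 → 36.0447 [stop]  node(2,1) S=64.8400 payoff=17.2200 vs cont=20.7472 → 20.7472 [wait]  node(2,2) S=91.3659 payoff=0.0000 vs cont=8.9106 → 8.9106 [wait]  ⇒ S*(2)=46.0153
t_1: node(1,0) S=54.6226 payoff=27.4374 vs cont=28.4253 → 28.4253 [wait]  node(1,1) S=76.9686 payoff=5.0914 vs cont=14.9123 → 14.9123 [wait]  ⇒ S*(1)=-
t_0: node(0,0) S=64.8400 payoff=17.2200 vs cont=21.7238 → 21.7238 [wait]  ⇒ S*(0)=-

price = 21.7238
boundary = - - 46.0153 38.7643 46.0153 54.6226 46.0153 54.6226
tree:
21.7238
28.4253 14.9123
36.0447 20.7472 8.9106
43.2957 27.8868 13.4479 4.1956
49.4041 36.0447 19.6207 7.0570 1.1969
54.5500 43.2957 27.4374 11.5739 2.3310 0.0000
58.8850 49.4041 36.0447 18.3146 4.5398 0.0000 0.0000
62.5369 54.5500 43.2957 27.4374 8.8417 0.0000 0.0000 0.0000
65.6133 58.8850 49.4041 36.0447 17.2200 0.0000 0.0000 0.0000 0.0000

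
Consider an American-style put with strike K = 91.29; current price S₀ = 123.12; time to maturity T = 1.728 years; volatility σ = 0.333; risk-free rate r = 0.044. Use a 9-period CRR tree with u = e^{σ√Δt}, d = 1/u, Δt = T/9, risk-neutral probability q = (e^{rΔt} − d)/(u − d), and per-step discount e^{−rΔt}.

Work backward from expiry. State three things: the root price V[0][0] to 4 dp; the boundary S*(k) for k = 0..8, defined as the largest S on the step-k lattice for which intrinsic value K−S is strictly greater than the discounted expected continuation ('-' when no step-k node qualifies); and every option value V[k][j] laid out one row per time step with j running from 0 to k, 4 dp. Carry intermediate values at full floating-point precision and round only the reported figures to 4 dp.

Δt=0.19200, u=1.15710, d=0.86423, q=0.49255, disc=e^(-rΔt)=0.99159
k=9 terminal: V=max(K-S,0) → 58.1765 46.9554 31.9316 11.8168 0.0000 0.0000 0.0000 0.0000 0.0000 0.0000
k=8: j=0 S=38.3154 intr=52.9746 cont=52.2066 V=52.9746[EX]; j=1 S=51.2994 intr=39.9906 cont=39.2226 V=39.9906[EX]; j=2 S=68.6833 intr=22.6067 cont=21.8387 V=22.6067[EX]; j=3 S=91.9581 intr=0.0000 cont=5.9459 V=5.9459[hold]; j=4 S=123.1200 intr=0.0000 cont=0.0000 V=0.0000[hold]; j=5 S=164.8418 intr=0.0000 cont=0.0000 V=0.0000[hold]; j=6 S=220.7018 intr=0.0000 cont=0.0000 V=0.0000[hold]; j=7 S=295.4912 intr=0.0000 cont=0.0000 V=0.0000[hold]; j=8 S=395.6246 intr=0.0000 cont=0.0000 V=0.0000[hold]  S*(8)=68.6833
k=7: j=0 S=44.3346 intr=46.9554 cont=46.1874 V=46.9554[EX]; j=1 S=59.3584 intr=31.9316 cont=31.1637 V=31.9316[EX]; j=2 S=79.4732 intr=11.8168 cont=14.2792 V=14.2792[hold]; j=3 S=106.4043 intr=0.0000 cont=2.9919 V=2.9919[hold]; j=4 S=142.4616 intr=0.0000 cont=0.0000 V=0.0000[hold]; j=5 S=190.7377 intr=0.0000 cont=0.0000 V=0.0000[hold]; j=6 S=255.3732 intr=0.0000 cont=0.0000 V=0.0000[hold]; j=7 S=341.9117 intr=0.0000 cont=0.0000 V=0.0000[hold]  S*(7)=59.3584
k=6: j=0 S=51.2994 intr=39.9906 cont=39.2226 V=39.9906[EX]; j=1 S=68.6833 intr=22.6067 cont=23.0414 V=23.0414[hold]; j=2 S=91.9581 intr=0.0000 cont=8.6462 V=8.6462[hold]; j=3 S=123.1200 intr=0.0000 cont=1.5054 V=1.5054[hold]; j=4 S=164.8418 intr=0.0000 cont=0.0000 V=0.0000[hold]; j=5 S=220.7018 intr=0.0000 cont=0.0000 V=0.0000[hold]; j=6 S=295.4912 intr=0.0000 cont=0.0000 V=0.0000[hold]  S*(6)=51.2994
k=5: j=0 S=59.3584 intr=31.9316 cont=31.3760 V=31.9316[EX]; j=1 S=79.4732 intr=11.8168 cont=15.8168 V=15.8168[hold]; j=2 S=106.4043 intr=0.0000 cont=5.0858 V=5.0858[hold]; j=3 S=142.4616 intr=0.0000 cont=0.7575 V=0.7575[hold]; j=4 S=190.7377 intr=0.0000 cont=0.0000 V=0.0000[hold]; j=5 S=255.3732 intr=0.0000 cont=0.0000 V=0.0000[hold]  S*(5)=59.3584
k=4: j=0 S=68.6833 intr=22.6067 cont=23.7923 V=23.7923[hold]; j=1 S=91.9581 intr=0.0000 cont=10.4426 V=10.4426[hold]; j=2 S=123.1200 intr=0.0000 cont=2.9290 V=2.9290[hold]; j=3 S=164.8418 intr=0.0000 cont=0.3812 V=0.3812[hold]; j=4 S=220.7018 intr=0.0000 cont=0.0000 V=0.0000[hold]  S*(4)=-
k=3: j=0 S=79.4732 intr=11.8168 cont=17.0720 V=17.0720[hold]; j=1 S=106.4043 intr=0.0000 cont=6.6851 V=6.6851[hold]; j=2 S=142.4616 intr=0.0000 cont=1.6600 V=1.6600[hold]; j=3 S=190.7377 intr=0.0000 cont=0.1918 V=0.1918[hold]  S*(3)=-
k=2: j=0 S=91.9581 intr=0.0000 cont=11.8553 V=11.8553[hold]; j=1 S=123.1200 intr=0.0000 cont=4.1745 V=4.1745[hold]; j=2 S=164.8418 intr=0.0000 cont=0.9289 V=0.9289[hold]  S*(2)=-
k=1: j=0 S=106.4043 intr=0.0000 cont=8.0042 V=8.0042[hold]; j=1 S=142.4616 intr=0.0000 cont=2.5542 V=2.5542[hold]  S*(1)=-
k=0: j=0 S=123.1200 intr=0.0000 cont=5.2750 V=5.2750[hold]  S*(0)=-

price = 5.2750
boundary = - - - - - 59.3584 51.2994 59.3584 68.6833
tree:
5.2750
8.0042 2.5542
11.8553 4.1745 0.9289
17.0720 6.6851 1.6600 0.1918
23.7923 10.4426 2.9290 0.3812 0.0000
31.9316 15.8168 5.0858 0.7575 0.0000 0.0000
39.9906 23.0414 8.6462 1.5054 0.0000 0.0000 0.0000
46.9554 31.9316 14.2792 2.9919 0.0000 0.0000 0.0000 0.0000
52.9746 39.9906 22.6067 5.9459 0.0000 0.0000 0.0000 0.0000 0.0000
58.1765 46.9554 31.9316 11.8168 0.0000 0.0000 0.0000 0.0000 0.0000 0.0000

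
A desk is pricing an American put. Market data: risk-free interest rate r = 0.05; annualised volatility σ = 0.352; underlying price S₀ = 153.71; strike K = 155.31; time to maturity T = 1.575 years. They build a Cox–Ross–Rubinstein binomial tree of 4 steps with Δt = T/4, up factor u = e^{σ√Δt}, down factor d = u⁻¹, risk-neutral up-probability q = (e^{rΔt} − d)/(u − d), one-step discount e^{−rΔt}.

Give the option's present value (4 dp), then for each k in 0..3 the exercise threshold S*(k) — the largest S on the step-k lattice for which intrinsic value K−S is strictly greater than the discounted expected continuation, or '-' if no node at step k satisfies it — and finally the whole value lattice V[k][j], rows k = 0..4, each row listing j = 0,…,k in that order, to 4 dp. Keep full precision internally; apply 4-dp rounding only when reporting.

price = 22.1312
boundary = - - 98.8211 123.2469
tree:
22.1312
36.1547 8.4134
56.4889 16.4289 0.4006
76.0738 32.0631 0.8006 0.0000
91.7773 56.4889 1.6000 0.0000 0.0000

Δt=0.39375  u=1.24717  d=0.80181  q=0.48965  discount=0.98051
step 4 (expiry): payoffs max(K−S,0) = 91.7773 56.4889 1.6000 0.0000 0.0000
step 3: (k=3,j=0): S=79.2362, (K−S)⁺=76.0738, hold=73.0461 ⇒ V=76.0738 exercise | (k=3,j=1): S=123.2469, (K−S)⁺=32.0631, hold=29.0354 ⇒ V=32.0631 exercise | (k=3,j=2): S=191.7027, (K−S)⁺=0.0000, hold=0.8006 ⇒ V=0.8006 continue | (k=3,j=3): S=298.1815, (K−S)⁺=0.0000, hold=0.0000 ⇒ V=0.0000 continue  boundary S*=123.2469
step 2: (k=2,j=0): S=98.8211, (K−S)⁺=56.4889, hold=53.4611 ⇒ V=56.4889 exercise | (k=2,j=1): S=153.7100, (K−S)⁺=1.6000, hold=16.4289 ⇒ V=16.4289 continue | (k=2,j=2): S=239.0862, (K−S)⁺=0.0000, hold=0.4006 ⇒ V=0.4006 continue  boundary S*=98.8211
step 1: (k=1,j=0): S=123.2469, (K−S)⁺=32.0631, hold=36.1547 ⇒ V=36.1547 continue | (k=1,j=1): S=191.7027, (K−S)⁺=0.0000, hold=8.4134 ⇒ V=8.4134 continue  boundary S*=-
step 0: (k=0,j=0): S=153.7100, (K−S)⁺=1.6000, hold=22.1312 ⇒ V=22.1312 continue  boundary S*=-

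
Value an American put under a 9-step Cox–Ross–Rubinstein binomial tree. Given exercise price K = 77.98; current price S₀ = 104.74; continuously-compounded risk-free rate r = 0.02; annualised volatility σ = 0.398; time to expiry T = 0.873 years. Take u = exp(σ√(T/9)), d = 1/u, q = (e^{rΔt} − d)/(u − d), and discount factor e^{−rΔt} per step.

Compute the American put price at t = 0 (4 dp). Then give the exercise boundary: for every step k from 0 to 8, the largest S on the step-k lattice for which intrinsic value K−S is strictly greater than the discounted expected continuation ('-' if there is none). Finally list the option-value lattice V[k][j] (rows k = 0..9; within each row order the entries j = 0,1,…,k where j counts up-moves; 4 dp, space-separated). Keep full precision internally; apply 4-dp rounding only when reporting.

params: Δt=0.09700 u=1.13197 d=0.88342 q=0.47686 e^(-rΔt)=0.99806
t_9 payoffs: 43.6550 33.9977 21.6234 5.7676 0.0000 0.0000 0.0000 0.0000 0.0000 0.0000
t_8: node(8,0) S=38.8547 payoff=39.1253 vs cont=38.9741 → 39.1253 [stop]  node(8,1) S=49.7864 payoff=28.1936 vs cont=28.0424 → 28.1936 [stop]  node(8,2) S=63.7938 payoff=14.1862 vs cont=14.0351 → 14.1862 [stop]  node(8,3) S=81.7420 payoff=0.0000 vs cont=3.0114 → 3.0114 [wait]  node(8,4) S=104.7400 payoff=0.0000 vs cont=0.0000 → 0.0000 [wait]  node(8,5) S=134.2084 payoff=0.0000 vs cont=0.0000 → 0.0000 [wait]  node(8,6) S=171.9677 payoff=0.0000 vs cont=0.0000 → 0.0000 [wait]  node(8,7) S=220.3505 payoff=0.0000 vs cont=0.0000 → 0.0000 [wait]  node(8,8) S=282.3457 payoff=0.0000 vs cont=0.0000 → 0.0000 [wait]  ⇒ S*(8)=63.7938
t_7: node(7,0) S=43.9823 payoff=33.9977 vs cont=33.8466 → 33.9977 [stop]  node(7,1) S=56.3566 payoff=21.6234 vs cont=21.4723 → 21.6234 [stop]  node(7,2) S=72.2124 payoff=5.7676 vs cont=8.8402 → 8.8402 [wait]  node(7,3) S=92.5292 payoff=0.0000 vs cont=1.5723 → 1.5723 [wait]  node(7,4) S=118.5622 payoff=0.0000 vs cont=0.0000 → 0.0000 [wait]  node(7,5) S=151.9194 payoff=0.0000 vs cont=0.0000 → 0.0000 [wait]  node(7,6) S=194.6617 payoff=0.0000 vs cont=0.0000 → 0.0000 [wait]  node(7,7) S=249.4294 payoff=0.0000 vs cont=0.0000 → 0.0000 [wait]  ⇒ S*(7)=56.3566
t_6: node(6,0) S=49.7864 payoff=28.1936 vs cont=28.0424 → 28.1936 [stop]  node(6,1) S=63.7938 payoff=14.1862 vs cont=15.4975 → 15.4975 [wait]  node(6,2) S=81.7420 payoff=0.0000 vs cont=5.3640 → 5.3640 [wait]  node(6,3) S=104.7400 payoff=0.0000 vs cont=0.8209 → 0.8209 [wait]  node(6,4) S=134.2084 payoff=0.0000 vs cont=0.0000 → 0.0000 [wait]  node(6,5) S=171.9677 payoff=0.0000 vs cont=0.0000 → 0.0000 [wait]  node(6,6) S=220.3505 payoff=0.0000 vs cont=0.0000 → 0.0000 [wait]  ⇒ S*(6)=49.7864
t_5: node(5,0) S=56.3566 payoff=21.6234 vs cont=22.0963 → 22.0963 [wait]  node(5,1) S=72.2124 payoff=5.7676 vs cont=10.6445 → 10.6445 [wait]  node(5,2) S=92.5292 payoff=0.0000 vs cont=3.1914 → 3.1914 [wait]  node(5,3) S=118.5622 payoff=0.0000 vs cont=0.4286 → 0.4286 [wait]  node(5,4) S=151.9194 payoff=0.0000 vs cont=0.0000 → 0.0000 [wait]  node(5,5) S=194.6617 payoff=0.0000 vs cont=0.0000 → 0.0000 [wait]  ⇒ S*(5)=-
t_4: node(4,0) S=63.7938 payoff=14.1862 vs cont=16.6031 → 16.6031 [wait]  node(4,1) S=81.7420 payoff=0.0000 vs cont=7.0766 → 7.0766 [wait]  node(4,2) S=104.7400 payoff=0.0000 vs cont=1.8703 → 1.8703 [wait]  node(4,3) S=134.2084 payoff=0.0000 vs cont=0.2238 → 0.2238 [wait]  node(4,4) S=171.9677 payoff=0.0000 vs cont=0.0000 → 0.0000 [wait]  ⇒ S*(4)=-
t_3: node(3,0) S=72.2124 payoff=5.7676 vs cont=12.0369 → 12.0369 [wait]  node(3,1) S=92.5292 payoff=0.0000 vs cont=4.5850 → 4.5850 [wait]  node(3,2) S=118.5622 payoff=0.0000 vs cont=1.0830 → 1.0830 [wait]  node(3,3) S=151.9194 payoff=0.0000 vs cont=0.1169 → 0.1169 [wait]  ⇒ S*(3)=-
t_2: node(2,0) S=81.7420 payoff=0.0000 vs cont=8.4669 → 8.4669 [wait]  node(2,1) S=104.7400 payoff=0.0000 vs cont=2.9094 → 2.9094 [wait]  node(2,2) S=134.2084 payoff=0.0000 vs cont=0.6211 → 0.6211 [wait]  ⇒ S*(2)=-
t_1: node(1,0) S=92.5292 payoff=0.0000 vs cont=5.8055 → 5.8055 [wait]  node(1,1) S=118.5622 payoff=0.0000 vs cont=1.8147 → 1.8147 [wait]  ⇒ S*(1)=-
t_0: node(0,0) S=104.7400 payoff=0.0000 vs cont=3.8948 → 3.8948 [wait]  ⇒ S*(0)=-

price = 3.8948
boundary = - - - - - - 49.7864 56.3566 63.7938
tree:
3.8948
5.8055 1.8147
8.4669 2.9094 0.6211
12.0369 4.5850 1.0830 0.1169
16.6031 7.0766 1.8703 0.2238 0.0000
22.0963 10.6445 3.1914 0.4286 0.0000 0.0000
28.1936 15.4975 5.3640 0.8209 0.0000 0.0000 0.0000
33.9977 21.6234 8.8402 1.5723 0.0000 0.0000 0.0000 0.0000
39.1253 28.1936 14.1862 3.0114 0.0000 0.0000 0.0000 0.0000 0.0000
43.6550 33.9977 21.6234 5.7676 0.0000 0.0000 0.0000 0.0000 0.0000 0.0000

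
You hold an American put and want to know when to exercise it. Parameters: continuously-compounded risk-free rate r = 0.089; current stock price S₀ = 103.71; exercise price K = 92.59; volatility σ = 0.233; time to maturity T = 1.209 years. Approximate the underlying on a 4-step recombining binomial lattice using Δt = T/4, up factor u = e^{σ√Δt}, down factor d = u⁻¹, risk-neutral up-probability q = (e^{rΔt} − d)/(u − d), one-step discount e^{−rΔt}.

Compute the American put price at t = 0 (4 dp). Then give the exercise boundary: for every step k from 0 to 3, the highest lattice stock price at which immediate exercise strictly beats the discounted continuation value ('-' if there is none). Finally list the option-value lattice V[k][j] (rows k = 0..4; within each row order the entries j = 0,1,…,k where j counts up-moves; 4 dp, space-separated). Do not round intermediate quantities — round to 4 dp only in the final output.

params: Δt=0.30225 u=1.13666 d=0.87977 q=0.57415 e^(-rΔt)=0.97346
t_4 payoffs: 30.4612 12.3193 0.0000 0.0000 0.0000
t_3: node(3,0) S=70.6196 payoff=21.9704 vs cont=19.5129 → 21.9704 [stop]  node(3,1) S=91.2407 payoff=1.3493 vs cont=5.1069 → 5.1069 [wait]  node(3,2) S=117.8834 payoff=0.0000 vs cont=0.0000 → 0.0000 [wait]  node(3,3) S=152.3057 payoff=0.0000 vs cont=0.0000 → 0.0000 [wait]  ⇒ S*(3)=70.6196
t_2: node(2,0) S=80.2707 payoff=12.3193 vs cont=11.9620 → 12.3193 [stop]  node(2,1) S=103.7100 payoff=0.0000 vs cont=2.1170 → 2.1170 [wait]  node(2,2) S=133.9937 payoff=0.0000 vs cont=0.0000 → 0.0000 [wait]  ⇒ S*(2)=80.2707
t_1: node(1,0) S=91.2407 payoff=1.3493 vs cont=6.2901 → 6.2901 [wait]  node(1,1) S=117.8834 payoff=0.0000 vs cont=0.8776 → 0.8776 [wait]  ⇒ S*(1)=-
t_0: node(0,0) S=103.7100 payoff=0.0000 vs cont=3.0980 → 3.0980 [wait]  ⇒ S*(0)=-

price = 3.0980
boundary = - - 80.2707 70.6196
tree:
3.0980
6.2901 0.8776
12.3193 2.1170 0.0000
21.9704 5.1069 0.0000 0.0000
30.4612 12.3193 0.0000 0.0000 0.0000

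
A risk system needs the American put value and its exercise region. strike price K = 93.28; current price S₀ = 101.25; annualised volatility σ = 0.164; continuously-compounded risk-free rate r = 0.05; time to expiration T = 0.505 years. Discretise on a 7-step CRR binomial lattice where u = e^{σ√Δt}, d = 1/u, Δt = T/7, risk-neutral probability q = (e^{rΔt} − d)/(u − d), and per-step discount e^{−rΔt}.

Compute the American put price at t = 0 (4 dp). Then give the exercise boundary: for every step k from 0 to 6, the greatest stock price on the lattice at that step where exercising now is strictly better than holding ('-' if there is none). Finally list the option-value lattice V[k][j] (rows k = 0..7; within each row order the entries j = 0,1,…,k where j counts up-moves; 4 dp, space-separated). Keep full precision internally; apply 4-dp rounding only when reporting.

params: Δt=0.07214 u=1.04503 d=0.95691 q=0.52999 e^(-rΔt)=0.99640
t_7 payoffs: 18.8956 12.0451 4.5636 0.0000 0.0000 0.0000 0.0000 0.0000
t_6: node(6,0) S=77.7343 payoff=15.5457 vs cont=15.2099 → 15.5457 [stop]  node(6,1) S=84.8933 payoff=8.3867 vs cont=8.0509 → 8.3867 [stop]  node(6,2) S=92.7116 payoff=0.5684 vs cont=2.1372 → 2.1372 [wait]  node(6,3) S=101.2500 payoff=0.0000 vs cont=0.0000 → 0.0000 [wait]  node(6,4) S=110.5747 payoff=0.0000 vs cont=0.0000 → 0.0000 [wait]  node(6,5) S=120.7582 payoff=0.0000 vs cont=0.0000 → 0.0000 [wait]  node(6,6) S=131.8796 payoff=0.0000 vs cont=0.0000 → 0.0000 [wait]  ⇒ S*(6)=84.8933
t_5: node(5,0) S=81.2349 payoff=12.0451 vs cont=11.7092 → 12.0451 [stop]  node(5,1) S=88.7164 payoff=4.5636 vs cont=5.0562 → 5.0562 [wait]  node(5,2) S=96.8868 payoff=0.0000 vs cont=1.0009 → 1.0009 [wait]  node(5,3) S=105.8097 payoff=0.0000 vs cont=0.0000 → 0.0000 [wait]  node(5,4) S=115.5544 payoff=0.0000 vs cont=0.0000 → 0.0000 [wait]  node(5,5) S=126.1965 payoff=0.0000 vs cont=0.0000 → 0.0000 [wait]  ⇒ S*(5)=81.2349
t_4: node(4,0) S=84.8933 payoff=8.3867 vs cont=8.3110 → 8.3867 [stop]  node(4,1) S=92.7116 payoff=0.5684 vs cont=2.8965 → 2.8965 [wait]  node(4,2) S=101.2500 payoff=0.0000 vs cont=0.4687 → 0.4687 [wait]  node(4,3) S=110.5747 payoff=0.0000 vs cont=0.0000 → 0.0000 [wait]  node(4,4) S=120.7582 payoff=0.0000 vs cont=0.0000 → 0.0000 [wait]  ⇒ S*(4)=84.8933
t_3: node(3,0) S=88.7164 payoff=4.5636 vs cont=5.4572 → 5.4572 [wait]  node(3,1) S=96.8868 payoff=0.0000 vs cont=1.6040 → 1.6040 [wait]  node(3,2) S=105.8097 payoff=0.0000 vs cont=0.2195 → 0.2195 [wait]  node(3,3) S=115.5544 payoff=0.0000 vs cont=0.0000 → 0.0000 [wait]  ⇒ S*(3)=-
t_2: node(2,0) S=92.7116 payoff=0.5684 vs cont=3.4027 → 3.4027 [wait]  node(2,1) S=101.2500 payoff=0.0000 vs cont=0.8671 → 0.8671 [wait]  node(2,2) S=110.5747 payoff=0.0000 vs cont=0.1028 → 0.1028 [wait]  ⇒ S*(2)=-
t_1: node(1,0) S=96.8868 payoff=0.0000 vs cont=2.0514 → 2.0514 [wait]  node(1,1) S=105.8097 payoff=0.0000 vs cont=0.4604 → 0.4604 [wait]  ⇒ S*(1)=-
t_0: node(0,0) S=101.2500 payoff=0.0000 vs cont=1.2038 → 1.2038 [wait]  ⇒ S*(0)=-

price = 1.2038
boundary = - - - - 84.8933 81.2349 84.8933
tree:
1.2038
2.0514 0.4604
3.4027 0.8671 0.1028
5.4572 1.6040 0.2195 0.0000
8.3867 2.8965 0.4687 0.0000 0.0000
12.0451 5.0562 1.0009 0.0000 0.0000 0.0000
15.5457 8.3867 2.1372 0.0000 0.0000 0.0000 0.0000
18.8956 12.0451 4.5636 0.0000 0.0000 0.0000 0.0000 0.0000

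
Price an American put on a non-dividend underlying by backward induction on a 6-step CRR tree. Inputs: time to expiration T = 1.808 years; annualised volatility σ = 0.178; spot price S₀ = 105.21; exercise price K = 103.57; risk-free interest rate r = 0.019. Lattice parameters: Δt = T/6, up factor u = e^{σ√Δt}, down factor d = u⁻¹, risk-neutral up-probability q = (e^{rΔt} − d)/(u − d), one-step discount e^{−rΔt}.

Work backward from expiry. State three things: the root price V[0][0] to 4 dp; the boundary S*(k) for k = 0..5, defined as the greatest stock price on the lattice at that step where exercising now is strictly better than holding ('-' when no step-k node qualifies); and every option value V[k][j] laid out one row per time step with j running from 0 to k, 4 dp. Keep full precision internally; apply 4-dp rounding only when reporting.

Δt=0.30133, u=1.10264, d=0.90691, q=0.50493, disc=e^(-rΔt)=0.99429
k=6 terminal: V=max(K-S,0) → 45.0311 32.3970 17.0361 0.0000 0.0000 0.0000 0.0000
k=5: j=0 S=64.5476 intr=39.0224 cont=38.4311 V=39.0224[EX]; j=1 S=78.4785 intr=25.0915 cont=24.5002 V=25.0915[EX]; j=2 S=95.4161 intr=8.1539 cont=8.3860 V=8.3860[hold]; j=3 S=116.0092 intr=0.0000 cont=0.0000 V=0.0000[hold]; j=4 S=141.0468 intr=0.0000 cont=0.0000 V=0.0000[hold]; j=5 S=171.4880 intr=0.0000 cont=0.0000 V=0.0000[hold]  S*(5)=78.4785
k=4: j=0 S=71.1730 intr=32.3970 cont=31.8057 V=32.3970[EX]; j=1 S=86.5339 intr=17.0361 cont=16.5613 V=17.0361[EX]; j=2 S=105.2100 intr=0.0000 cont=4.1280 V=4.1280[hold]; j=3 S=127.9168 intr=0.0000 cont=0.0000 V=0.0000[hold]; j=4 S=155.5244 intr=0.0000 cont=0.0000 V=0.0000[hold]  S*(4)=86.5339
k=3: j=0 S=78.4785 intr=25.0915 cont=24.5002 V=25.0915[EX]; j=1 S=95.4161 intr=8.1539 cont=10.4584 V=10.4584[hold]; j=2 S=116.0092 intr=0.0000 cont=2.0320 V=2.0320[hold]; j=3 S=141.0468 intr=0.0000 cont=0.0000 V=0.0000[hold]  S*(3)=78.4785
k=2: j=0 S=86.5339 intr=17.0361 cont=17.6018 V=17.6018[hold]; j=1 S=105.2100 intr=0.0000 cont=6.1683 V=6.1683[hold]; j=2 S=127.9168 intr=0.0000 cont=1.0002 V=1.0002[hold]  S*(2)=-
k=1: j=0 S=95.4161 intr=8.1539 cont=11.7612 V=11.7612[hold]; j=1 S=116.0092 intr=0.0000 cont=3.5385 V=3.5385[hold]  S*(1)=-
k=0: j=0 S=105.2100 intr=0.0000 cont=7.5659 V=7.5659[hold]  S*(0)=-

price = 7.5659
boundary = - - - 78.4785 86.5339 78.4785
tree:
7.5659
11.7612 3.5385
17.6018 6.1683 1.0002
25.0915 10.4584 2.0320 0.0000
32.3970 17.0361 4.1280 0.0000 0.0000
39.0224 25.0915 8.3860 0.0000 0.0000 0.0000
45.0311 32.3970 17.0361 0.0000 0.0000 0.0000 0.0000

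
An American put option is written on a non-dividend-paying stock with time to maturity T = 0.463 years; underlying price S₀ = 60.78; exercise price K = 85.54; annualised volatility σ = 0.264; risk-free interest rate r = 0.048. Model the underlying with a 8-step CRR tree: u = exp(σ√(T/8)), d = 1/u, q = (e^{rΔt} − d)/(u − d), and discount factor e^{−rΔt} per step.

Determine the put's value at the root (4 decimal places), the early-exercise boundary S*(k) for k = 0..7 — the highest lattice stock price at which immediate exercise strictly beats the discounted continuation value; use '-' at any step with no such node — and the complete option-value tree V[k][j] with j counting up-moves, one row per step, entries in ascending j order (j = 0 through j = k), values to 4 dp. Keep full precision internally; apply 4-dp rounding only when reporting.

params: Δt=0.05788 u=1.06557 d=0.93846 q=0.50601 e^(-rΔt)=0.99723
t_8 payoffs: 48.9720 44.0192 38.3955 32.0102 24.7600 16.5278 7.1807 0.0000 0.0000
t_7: node(7,0) S=38.9658 payoff=46.5742 vs cont=46.3369 → 46.5742 [stop]  node(7,1) S=44.2434 payoff=41.2966 vs cont=41.0593 → 41.2966 [stop]  node(7,2) S=50.2358 payoff=35.3042 vs cont=35.0669 → 35.3042 [stop]  node(7,3) S=57.0398 payoff=28.5002 vs cont=28.2629 → 28.5002 [stop]  node(7,4) S=64.7654 payoff=20.7746 vs cont=20.5373 → 20.7746 [stop]  node(7,5) S=73.5374 payoff=12.0026 vs cont=11.7653 → 12.0026 [stop]  node(7,6) S=83.4975 payoff=2.0425 vs cont=3.5373 → 3.5373 [wait]  node(7,7) S=94.8065 payoff=0.0000 vs cont=0.0000 → 0.0000 [wait]  ⇒ S*(7)=73.5374
t_6: node(6,0) S=41.5208 payoff=44.0192 vs cont=43.7819 → 44.0192 [stop]  node(6,1) S=47.1445 payoff=38.3955 vs cont=38.1582 → 38.3955 [stop]  node(6,2) S=53.5298 payoff=32.0102 vs cont=31.7729 → 32.0102 [stop]  node(6,3) S=60.7800 payoff=24.7600 vs cont=24.5227 → 24.7600 [stop]  node(6,4) S=69.0122 payoff=16.5278 vs cont=16.2905 → 16.5278 [stop]  node(6,5) S=78.3593 payoff=7.1807 vs cont=7.6976 → 7.6976 [wait]  node(6,6) S=88.9725 payoff=0.0000 vs cont=1.7425 → 1.7425 [wait]  ⇒ S*(6)=69.0122
t_5: node(5,0) S=44.2434 payoff=41.2966 vs cont=41.0593 → 41.2966 [stop]  node(5,1) S=50.2358 payoff=35.3042 vs cont=35.0669 → 35.3042 [stop]  node(5,2) S=57.0398 payoff=28.5002 vs cont=28.2629 → 28.5002 [stop]  node(5,3) S=64.7654 payoff=20.7746 vs cont=20.5373 → 20.7746 [stop]  node(5,4) S=73.5374 payoff=12.0026 vs cont=12.0262 → 12.0262 [wait]  node(5,5) S=83.4975 payoff=2.0425 vs cont=4.6713 → 4.6713 [wait]  ⇒ S*(5)=64.7654
t_4: node(4,0) S=47.1445 payoff=38.3955 vs cont=38.1582 → 38.3955 [stop]  node(4,1) S=53.5298 payoff=32.0102 vs cont=31.7729 → 32.0102 [stop]  node(4,2) S=60.7800 payoff=24.7600 vs cont=24.5227 → 24.7600 [stop]  node(4,3) S=69.0122 payoff=16.5278 vs cont=16.3024 → 16.5278 [stop]  node(4,4) S=78.3593 payoff=7.1807 vs cont=8.2815 → 8.2815 [wait]  ⇒ S*(4)=69.0122
t_3: node(3,0) S=50.2358 payoff=35.3042 vs cont=35.0669 → 35.3042 [stop]  node(3,1) S=57.0398 payoff=28.5002 vs cont=28.2629 → 28.5002 [stop]  node(3,2) S=64.7654 payoff=20.7746 vs cont=20.5373 → 20.7746 [stop]  node(3,3) S=73.5374 payoff=12.0026 vs cont=12.3208 → 12.3208 [wait]  ⇒ S*(3)=64.7654
t_2: node(2,0) S=53.5298 payoff=32.0102 vs cont=31.7729 → 32.0102 [stop]  node(2,1) S=60.7800 payoff=24.7600 vs cont=24.5227 → 24.7600 [stop]  node(2,2) S=69.0122 payoff=16.5278 vs cont=16.4511 → 16.5278 [stop]  ⇒ S*(2)=69.0122
t_1: node(1,0) S=57.0398 payoff=28.5002 vs cont=28.2629 → 28.5002 [stop]  node(1,1) S=64.7654 payoff=20.7746 vs cont=20.5373 → 20.7746 [stop]  ⇒ S*(1)=64.7654
t_0: node(0,0) S=60.7800 payoff=24.7600 vs cont=24.5227 → 24.7600 [stop]  ⇒ S*(0)=60.7800

price = 24.7600
boundary = 60.7800 64.7654 69.0122 64.7654 69.0122 64.7654 69.0122 73.5374
tree:
24.7600
28.5002 20.7746
32.0102 24.7600 16.5278
35.3042 28.5002 20.7746 12.3208
38.3955 32.0102 24.7600 16.5278 8.2815
41.2966 35.3042 28.5002 20.7746 12.0262 4.6713
44.0192 38.3955 32.0102 24.7600 16.5278 7.6976 1.7425
46.5742 41.2966 35.3042 28.5002 20.7746 12.0026 3.5373 0.0000
48.9720 44.0192 38.3955 32.0102 24.7600 16.5278 7.1807 0.0000 0.0000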